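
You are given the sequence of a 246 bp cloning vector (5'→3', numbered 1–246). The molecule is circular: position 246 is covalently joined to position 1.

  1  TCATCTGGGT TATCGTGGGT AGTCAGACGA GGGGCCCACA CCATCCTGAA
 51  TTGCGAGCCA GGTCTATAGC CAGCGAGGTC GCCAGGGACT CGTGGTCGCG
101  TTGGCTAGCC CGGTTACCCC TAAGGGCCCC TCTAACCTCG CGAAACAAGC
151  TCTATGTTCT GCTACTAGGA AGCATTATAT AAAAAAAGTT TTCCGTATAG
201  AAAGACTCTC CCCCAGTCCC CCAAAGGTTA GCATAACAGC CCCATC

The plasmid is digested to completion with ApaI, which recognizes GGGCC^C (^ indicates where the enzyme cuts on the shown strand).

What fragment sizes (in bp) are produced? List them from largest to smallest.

154, 92 bp

ApaI sites (GGGCCC) start at positions 32, 124.
ApaI cuts after base 5 of each site (before the last base), so after positions 36, 128.
Circular molecule, 2 cuts → 2 fragments:
  37–128 → 92 bp
  129–246 then 1–36 → 118 + 36 = 154 bp
Sorted largest to smallest: 154, 92 bp.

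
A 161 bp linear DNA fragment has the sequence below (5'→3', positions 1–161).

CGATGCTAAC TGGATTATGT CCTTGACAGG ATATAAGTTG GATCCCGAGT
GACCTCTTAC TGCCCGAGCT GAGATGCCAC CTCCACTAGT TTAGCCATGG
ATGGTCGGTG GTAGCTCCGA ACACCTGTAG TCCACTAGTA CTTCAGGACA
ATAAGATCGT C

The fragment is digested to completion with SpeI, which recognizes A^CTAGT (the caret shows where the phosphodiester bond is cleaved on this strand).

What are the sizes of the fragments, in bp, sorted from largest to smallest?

85, 49, 27 bp

SpeI sites (ACTAGT) start at positions 85, 134.
SpeI cuts after the first base of each site, so after positions 85, 134.
Linear molecule, 2 cuts → 3 fragments:
  1–85 → 85 bp
  86–134 → 49 bp
  135–161 → 27 bp
Sorted largest to smallest: 85, 49, 27 bp.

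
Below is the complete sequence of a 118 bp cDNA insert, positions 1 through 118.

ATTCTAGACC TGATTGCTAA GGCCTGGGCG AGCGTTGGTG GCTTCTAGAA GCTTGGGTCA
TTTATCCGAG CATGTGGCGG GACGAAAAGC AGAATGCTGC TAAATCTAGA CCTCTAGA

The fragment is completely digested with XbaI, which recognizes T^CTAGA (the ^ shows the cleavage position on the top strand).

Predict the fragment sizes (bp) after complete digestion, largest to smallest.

XbaI sites (TCTAGA) start at positions 3, 44, 105, 113.
XbaI cuts after the first base of each site, so after positions 3, 44, 105, 113.
Linear molecule, 4 cuts → 5 fragments:
  1–3 → 3 bp
  4–44 → 41 bp
  45–105 → 61 bp
  106–113 → 8 bp
  114–118 → 5 bp
Sorted largest to smallest: 61, 41, 8, 5, 3 bp.

61, 41, 8, 5, 3 bp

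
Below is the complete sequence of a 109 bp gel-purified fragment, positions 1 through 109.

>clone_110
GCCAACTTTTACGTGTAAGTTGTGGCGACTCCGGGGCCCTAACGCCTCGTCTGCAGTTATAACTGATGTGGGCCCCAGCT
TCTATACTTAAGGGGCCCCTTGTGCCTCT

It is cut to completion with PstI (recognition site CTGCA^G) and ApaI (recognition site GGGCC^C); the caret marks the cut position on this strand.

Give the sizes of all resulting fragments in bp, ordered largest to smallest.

38, 23, 19, 17, 12 bp

The PstI site (CTGCAG) starts at position 51.
PstI cuts after base 5 of each site (before the last base), so after position 55.
ApaI sites (GGGCCC) start at positions 34, 70, 93.
ApaI cuts after base 5 of each site (before the last base), so after positions 38, 74, 97.
Combined cut positions: 38, 55, 74, 97.
Linear molecule, 4 cuts → 5 fragments:
  1–38 → 38 bp
  39–55 → 17 bp
  56–74 → 19 bp
  75–97 → 23 bp
  98–109 → 12 bp
Sorted largest to smallest: 38, 23, 19, 17, 12 bp.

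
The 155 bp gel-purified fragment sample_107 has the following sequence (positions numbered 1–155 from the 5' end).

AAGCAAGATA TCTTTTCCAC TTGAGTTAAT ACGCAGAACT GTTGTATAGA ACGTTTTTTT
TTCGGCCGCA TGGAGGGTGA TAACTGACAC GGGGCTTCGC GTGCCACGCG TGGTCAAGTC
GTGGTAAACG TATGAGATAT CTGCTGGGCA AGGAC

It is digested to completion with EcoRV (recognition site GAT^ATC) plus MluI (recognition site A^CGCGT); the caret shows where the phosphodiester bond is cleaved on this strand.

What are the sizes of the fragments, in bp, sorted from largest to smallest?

97, 32, 17, 9 bp

EcoRV sites (GATATC) start at positions 7, 136.
EcoRV cuts after base 3 of each site, so after positions 9, 138.
The MluI site (ACGCGT) starts at position 106.
MluI cuts after the first base of each site, so after position 106.
Combined cut positions: 9, 106, 138.
Linear molecule, 3 cuts → 4 fragments:
  1–9 → 9 bp
  10–106 → 97 bp
  107–138 → 32 bp
  139–155 → 17 bp
Sorted largest to smallest: 97, 32, 17, 9 bp.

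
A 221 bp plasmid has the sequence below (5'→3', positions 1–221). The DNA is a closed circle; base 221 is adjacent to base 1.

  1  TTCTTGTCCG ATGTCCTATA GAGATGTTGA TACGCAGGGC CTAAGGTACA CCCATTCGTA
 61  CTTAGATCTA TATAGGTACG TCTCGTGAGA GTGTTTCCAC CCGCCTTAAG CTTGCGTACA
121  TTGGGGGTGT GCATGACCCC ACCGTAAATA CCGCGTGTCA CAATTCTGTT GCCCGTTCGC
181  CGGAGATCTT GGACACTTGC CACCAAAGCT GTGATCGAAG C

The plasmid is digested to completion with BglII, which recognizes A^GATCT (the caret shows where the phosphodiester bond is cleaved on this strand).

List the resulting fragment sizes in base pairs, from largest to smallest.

BglII sites (AGATCT) start at positions 64, 184.
BglII cuts after the first base of each site, so after positions 64, 184.
Circular molecule, 2 cuts → 2 fragments:
  65–184 → 120 bp
  185–221 then 1–64 → 37 + 64 = 101 bp
Sorted largest to smallest: 120, 101 bp.

120, 101 bp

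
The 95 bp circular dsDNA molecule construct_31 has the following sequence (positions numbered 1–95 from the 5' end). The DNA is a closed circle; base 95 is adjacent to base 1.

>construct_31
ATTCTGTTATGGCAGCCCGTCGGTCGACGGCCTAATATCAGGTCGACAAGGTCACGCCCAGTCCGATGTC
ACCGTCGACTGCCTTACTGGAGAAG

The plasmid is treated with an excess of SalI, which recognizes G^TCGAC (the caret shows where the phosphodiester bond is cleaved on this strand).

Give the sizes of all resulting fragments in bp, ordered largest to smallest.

44, 32, 19 bp

SalI sites (GTCGAC) start at positions 23, 42, 74.
SalI cuts after the first base of each site, so after positions 23, 42, 74.
Circular molecule, 3 cuts → 3 fragments:
  24–42 → 19 bp
  43–74 → 32 bp
  75–95 then 1–23 → 21 + 23 = 44 bp
Sorted largest to smallest: 44, 32, 19 bp.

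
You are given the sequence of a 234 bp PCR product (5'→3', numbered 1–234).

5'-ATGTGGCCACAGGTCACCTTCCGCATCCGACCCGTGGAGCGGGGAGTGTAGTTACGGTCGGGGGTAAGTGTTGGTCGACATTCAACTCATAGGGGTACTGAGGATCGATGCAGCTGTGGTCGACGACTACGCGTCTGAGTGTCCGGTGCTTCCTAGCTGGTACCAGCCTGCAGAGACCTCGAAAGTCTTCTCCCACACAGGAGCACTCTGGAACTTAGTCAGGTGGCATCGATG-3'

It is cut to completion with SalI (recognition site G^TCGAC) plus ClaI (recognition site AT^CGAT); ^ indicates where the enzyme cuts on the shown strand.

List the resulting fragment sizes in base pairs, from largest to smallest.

110, 74, 31, 14, 5 bp

SalI sites (GTCGAC) start at positions 74, 119.
SalI cuts after the first base of each site, so after positions 74, 119.
ClaI sites (ATCGAT) start at positions 104, 228.
ClaI cuts after base 2 of each site, so after positions 105, 229.
Combined cut positions: 74, 105, 119, 229.
Linear molecule, 4 cuts → 5 fragments:
  1–74 → 74 bp
  75–105 → 31 bp
  106–119 → 14 bp
  120–229 → 110 bp
  230–234 → 5 bp
Sorted largest to smallest: 110, 74, 31, 14, 5 bp.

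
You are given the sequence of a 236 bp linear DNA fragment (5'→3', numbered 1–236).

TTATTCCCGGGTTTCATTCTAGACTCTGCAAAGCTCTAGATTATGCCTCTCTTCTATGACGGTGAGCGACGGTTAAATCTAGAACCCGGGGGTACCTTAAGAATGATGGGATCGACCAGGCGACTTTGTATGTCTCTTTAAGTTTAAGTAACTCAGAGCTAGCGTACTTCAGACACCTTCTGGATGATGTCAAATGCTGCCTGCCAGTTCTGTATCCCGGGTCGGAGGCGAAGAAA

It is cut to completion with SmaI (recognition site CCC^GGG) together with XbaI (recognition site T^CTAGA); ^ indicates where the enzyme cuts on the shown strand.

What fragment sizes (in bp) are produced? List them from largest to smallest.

131, 43, 18, 17, 10, 9, 8 bp

SmaI sites (CCCGGG) start at positions 6, 85, 216.
SmaI cuts after base 3 of each site, so after positions 8, 87, 218.
XbaI sites (TCTAGA) start at positions 18, 35, 78.
XbaI cuts after the first base of each site, so after positions 18, 35, 78.
Combined cut positions: 8, 18, 35, 78, 87, 218.
Linear molecule, 6 cuts → 7 fragments:
  1–8 → 8 bp
  9–18 → 10 bp
  19–35 → 17 bp
  36–78 → 43 bp
  79–87 → 9 bp
  88–218 → 131 bp
  219–236 → 18 bp
Sorted largest to smallest: 131, 43, 18, 17, 10, 9, 8 bp.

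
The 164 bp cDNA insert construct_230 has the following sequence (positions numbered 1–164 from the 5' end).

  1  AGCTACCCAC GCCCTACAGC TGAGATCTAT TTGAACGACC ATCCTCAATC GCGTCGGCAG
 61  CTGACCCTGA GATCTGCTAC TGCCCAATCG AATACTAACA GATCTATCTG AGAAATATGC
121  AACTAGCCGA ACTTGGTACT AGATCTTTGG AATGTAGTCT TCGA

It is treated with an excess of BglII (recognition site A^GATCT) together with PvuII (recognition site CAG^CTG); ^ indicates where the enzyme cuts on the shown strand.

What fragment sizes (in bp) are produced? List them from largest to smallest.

41, 37, 30, 23, 19, 10, 4 bp

BglII sites (AGATCT) start at positions 23, 70, 100, 141.
BglII cuts after the first base of each site, so after positions 23, 70, 100, 141.
PvuII sites (CAGCTG) start at positions 17, 58.
PvuII cuts after base 3 of each site, so after positions 19, 60.
Combined cut positions: 19, 23, 60, 70, 100, 141.
Linear molecule, 6 cuts → 7 fragments:
  1–19 → 19 bp
  20–23 → 4 bp
  24–60 → 37 bp
  61–70 → 10 bp
  71–100 → 30 bp
  101–141 → 41 bp
  142–164 → 23 bp
Sorted largest to smallest: 41, 37, 30, 23, 19, 10, 4 bp.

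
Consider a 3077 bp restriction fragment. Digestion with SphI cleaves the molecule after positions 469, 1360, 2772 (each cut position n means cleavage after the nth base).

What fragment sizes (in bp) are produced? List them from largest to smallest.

Linear molecule, 3 cuts → 4 fragments:
  469 − 0 = 469 bp
  1360 − 469 = 891 bp
  2772 − 1360 = 1412 bp
  3077 − 2772 = 305 bp
Sorted largest to smallest: 1412, 891, 469, 305 bp.

1412, 891, 469, 305 bp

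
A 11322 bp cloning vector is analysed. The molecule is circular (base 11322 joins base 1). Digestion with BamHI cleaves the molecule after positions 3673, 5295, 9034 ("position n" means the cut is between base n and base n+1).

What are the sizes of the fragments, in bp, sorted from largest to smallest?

5961, 3739, 1622 bp

Circular molecule, 3 cuts → 3 fragments:
  5295 − 3673 = 1622 bp
  9034 − 5295 = 3739 bp
  wrap: 11322 − 9034 + 3673 = 5961 bp
Sorted largest to smallest: 5961, 3739, 1622 bp.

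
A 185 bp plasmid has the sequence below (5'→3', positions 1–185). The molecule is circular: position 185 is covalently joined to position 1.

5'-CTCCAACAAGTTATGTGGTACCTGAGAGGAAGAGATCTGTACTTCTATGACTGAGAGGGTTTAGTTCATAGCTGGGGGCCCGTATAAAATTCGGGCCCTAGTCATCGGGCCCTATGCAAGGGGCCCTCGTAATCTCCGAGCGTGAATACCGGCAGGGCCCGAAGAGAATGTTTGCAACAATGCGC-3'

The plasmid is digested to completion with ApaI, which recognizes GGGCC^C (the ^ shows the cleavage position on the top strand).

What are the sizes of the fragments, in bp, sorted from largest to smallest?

106, 34, 17, 14, 14 bp

ApaI sites (GGGCCC) start at positions 76, 93, 107, 121, 155.
ApaI cuts after base 5 of each site (before the last base), so after positions 80, 97, 111, 125, 159.
Circular molecule, 5 cuts → 5 fragments:
  81–97 → 17 bp
  98–111 → 14 bp
  112–125 → 14 bp
  126–159 → 34 bp
  160–185 then 1–80 → 26 + 80 = 106 bp
Sorted largest to smallest: 106, 34, 17, 14, 14 bp.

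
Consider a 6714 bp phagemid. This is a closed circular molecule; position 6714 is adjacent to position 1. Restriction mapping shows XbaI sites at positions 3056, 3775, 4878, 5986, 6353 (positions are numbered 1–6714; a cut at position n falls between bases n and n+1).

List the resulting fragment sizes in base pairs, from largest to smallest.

Circular molecule, 5 cuts → 5 fragments:
  3775 − 3056 = 719 bp
  4878 − 3775 = 1103 bp
  5986 − 4878 = 1108 bp
  6353 − 5986 = 367 bp
  wrap: 6714 − 6353 + 3056 = 3417 bp
Sorted largest to smallest: 3417, 1108, 1103, 719, 367 bp.

3417, 1108, 1103, 719, 367 bp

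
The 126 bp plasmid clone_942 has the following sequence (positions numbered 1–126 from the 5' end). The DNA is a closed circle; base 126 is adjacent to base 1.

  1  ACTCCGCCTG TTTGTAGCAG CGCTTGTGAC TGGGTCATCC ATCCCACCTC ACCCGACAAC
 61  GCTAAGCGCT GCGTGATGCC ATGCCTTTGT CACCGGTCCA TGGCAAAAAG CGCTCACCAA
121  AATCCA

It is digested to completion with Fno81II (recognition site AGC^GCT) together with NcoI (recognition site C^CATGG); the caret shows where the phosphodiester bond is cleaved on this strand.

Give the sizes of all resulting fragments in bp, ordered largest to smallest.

46, 36, 31, 13 bp

Fno81II sites (AGCGCT) start at positions 19, 65, 109.
Fno81II cuts after base 3 of each site, so after positions 21, 67, 111.
The NcoI site (CCATGG) starts at position 98.
NcoI cuts after the first base of each site, so after position 98.
Combined cut positions: 21, 67, 98, 111.
Circular molecule, 4 cuts → 4 fragments:
  22–67 → 46 bp
  68–98 → 31 bp
  99–111 → 13 bp
  112–126 then 1–21 → 15 + 21 = 36 bp
Sorted largest to smallest: 46, 36, 31, 13 bp.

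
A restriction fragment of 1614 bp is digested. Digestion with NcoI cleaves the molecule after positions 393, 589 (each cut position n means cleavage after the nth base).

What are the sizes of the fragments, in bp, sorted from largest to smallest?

Linear molecule, 2 cuts → 3 fragments:
  393 − 0 = 393 bp
  589 − 393 = 196 bp
  1614 − 589 = 1025 bp
Sorted largest to smallest: 1025, 393, 196 bp.

1025, 393, 196 bp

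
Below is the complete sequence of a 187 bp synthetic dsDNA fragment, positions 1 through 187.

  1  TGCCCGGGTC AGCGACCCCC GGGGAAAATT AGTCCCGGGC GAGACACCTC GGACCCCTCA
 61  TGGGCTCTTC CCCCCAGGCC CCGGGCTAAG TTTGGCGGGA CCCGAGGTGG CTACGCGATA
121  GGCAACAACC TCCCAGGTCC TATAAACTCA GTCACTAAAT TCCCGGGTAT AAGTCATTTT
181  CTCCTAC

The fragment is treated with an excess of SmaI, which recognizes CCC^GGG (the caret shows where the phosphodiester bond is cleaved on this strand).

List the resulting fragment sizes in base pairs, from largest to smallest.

82, 46, 23, 16, 15, 5 bp

SmaI sites (CCCGGG) start at positions 3, 18, 34, 80, 162.
SmaI cuts after base 3 of each site, so after positions 5, 20, 36, 82, 164.
Linear molecule, 5 cuts → 6 fragments:
  1–5 → 5 bp
  6–20 → 15 bp
  21–36 → 16 bp
  37–82 → 46 bp
  83–164 → 82 bp
  165–187 → 23 bp
Sorted largest to smallest: 82, 46, 23, 16, 15, 5 bp.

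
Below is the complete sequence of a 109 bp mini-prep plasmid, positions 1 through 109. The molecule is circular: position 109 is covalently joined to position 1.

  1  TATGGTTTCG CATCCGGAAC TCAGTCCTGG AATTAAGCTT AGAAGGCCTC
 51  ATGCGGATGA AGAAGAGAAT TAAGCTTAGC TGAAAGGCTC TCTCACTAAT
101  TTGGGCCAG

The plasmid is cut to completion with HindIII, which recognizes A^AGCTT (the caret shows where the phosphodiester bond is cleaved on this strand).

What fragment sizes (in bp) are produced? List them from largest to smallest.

72, 37 bp

HindIII sites (AAGCTT) start at positions 35, 72.
HindIII cuts after the first base of each site, so after positions 35, 72.
Circular molecule, 2 cuts → 2 fragments:
  36–72 → 37 bp
  73–109 then 1–35 → 37 + 35 = 72 bp
Sorted largest to smallest: 72, 37 bp.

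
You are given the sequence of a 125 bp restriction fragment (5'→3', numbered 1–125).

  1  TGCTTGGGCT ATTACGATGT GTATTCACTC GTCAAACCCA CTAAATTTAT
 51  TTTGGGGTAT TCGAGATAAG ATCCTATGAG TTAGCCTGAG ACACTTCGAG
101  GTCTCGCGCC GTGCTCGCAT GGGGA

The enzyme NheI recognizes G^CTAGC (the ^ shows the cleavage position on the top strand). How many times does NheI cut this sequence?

0

No occurrence of GCTAGC is present in the sequence.
NheI does not cut: 0 sites.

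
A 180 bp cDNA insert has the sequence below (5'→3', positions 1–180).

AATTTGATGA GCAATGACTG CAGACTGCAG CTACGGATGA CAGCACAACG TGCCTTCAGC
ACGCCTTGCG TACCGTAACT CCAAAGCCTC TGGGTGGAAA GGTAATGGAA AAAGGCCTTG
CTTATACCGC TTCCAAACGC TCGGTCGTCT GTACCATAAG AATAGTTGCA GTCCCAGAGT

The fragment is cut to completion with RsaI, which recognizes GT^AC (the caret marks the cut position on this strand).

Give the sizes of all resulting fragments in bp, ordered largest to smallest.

RsaI sites (GTAC) start at positions 70, 151.
RsaI cuts after base 2 of each site, so after positions 71, 152.
Linear molecule, 2 cuts → 3 fragments:
  1–71 → 71 bp
  72–152 → 81 bp
  153–180 → 28 bp
Sorted largest to smallest: 81, 71, 28 bp.

81, 71, 28 bp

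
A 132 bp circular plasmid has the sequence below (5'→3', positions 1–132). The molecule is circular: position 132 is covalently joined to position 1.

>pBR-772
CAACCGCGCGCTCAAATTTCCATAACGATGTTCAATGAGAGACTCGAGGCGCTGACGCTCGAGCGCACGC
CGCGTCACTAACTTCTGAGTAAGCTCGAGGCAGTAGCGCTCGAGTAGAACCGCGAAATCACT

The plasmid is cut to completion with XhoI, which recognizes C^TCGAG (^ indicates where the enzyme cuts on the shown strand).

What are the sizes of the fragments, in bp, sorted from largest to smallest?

66, 36, 15, 15 bp

XhoI sites (CTCGAG) start at positions 43, 58, 94, 109.
XhoI cuts after the first base of each site, so after positions 43, 58, 94, 109.
Circular molecule, 4 cuts → 4 fragments:
  44–58 → 15 bp
  59–94 → 36 bp
  95–109 → 15 bp
  110–132 then 1–43 → 23 + 43 = 66 bp
Sorted largest to smallest: 66, 36, 15, 15 bp.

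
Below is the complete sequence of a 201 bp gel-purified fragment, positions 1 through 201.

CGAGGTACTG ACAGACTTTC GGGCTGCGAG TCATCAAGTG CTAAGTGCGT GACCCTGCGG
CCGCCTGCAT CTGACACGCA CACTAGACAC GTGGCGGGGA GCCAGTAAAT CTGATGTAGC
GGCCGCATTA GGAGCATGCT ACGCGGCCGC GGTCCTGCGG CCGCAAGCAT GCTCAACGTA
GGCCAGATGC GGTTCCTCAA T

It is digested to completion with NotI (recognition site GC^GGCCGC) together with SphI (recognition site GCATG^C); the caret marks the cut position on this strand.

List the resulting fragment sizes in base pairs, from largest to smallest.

62, 58, 30, 18, 14, 13, 6 bp

NotI sites (GCGGCCGC) start at positions 57, 119, 143, 157.
NotI cuts after base 2 of each site, so after positions 58, 120, 144, 158.
SphI sites (GCATGC) start at positions 134, 167.
SphI cuts after base 5 of each site (before the last base), so after positions 138, 171.
Combined cut positions: 58, 120, 138, 144, 158, 171.
Linear molecule, 6 cuts → 7 fragments:
  1–58 → 58 bp
  59–120 → 62 bp
  121–138 → 18 bp
  139–144 → 6 bp
  145–158 → 14 bp
  159–171 → 13 bp
  172–201 → 30 bp
Sorted largest to smallest: 62, 58, 30, 18, 14, 13, 6 bp.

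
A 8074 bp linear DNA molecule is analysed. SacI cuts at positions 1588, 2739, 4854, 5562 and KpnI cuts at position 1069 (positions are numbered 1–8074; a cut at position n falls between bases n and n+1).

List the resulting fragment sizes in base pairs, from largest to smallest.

2512, 2115, 1151, 1069, 708, 519 bp

Combined cut positions (sorted): 1069, 1588, 2739, 4854, 5562.
Linear molecule, 5 cuts → 6 fragments:
  1069 − 0 = 1069 bp
  1588 − 1069 = 519 bp
  2739 − 1588 = 1151 bp
  4854 − 2739 = 2115 bp
  5562 − 4854 = 708 bp
  8074 − 5562 = 2512 bp
Sorted largest to smallest: 2512, 2115, 1151, 1069, 708, 519 bp.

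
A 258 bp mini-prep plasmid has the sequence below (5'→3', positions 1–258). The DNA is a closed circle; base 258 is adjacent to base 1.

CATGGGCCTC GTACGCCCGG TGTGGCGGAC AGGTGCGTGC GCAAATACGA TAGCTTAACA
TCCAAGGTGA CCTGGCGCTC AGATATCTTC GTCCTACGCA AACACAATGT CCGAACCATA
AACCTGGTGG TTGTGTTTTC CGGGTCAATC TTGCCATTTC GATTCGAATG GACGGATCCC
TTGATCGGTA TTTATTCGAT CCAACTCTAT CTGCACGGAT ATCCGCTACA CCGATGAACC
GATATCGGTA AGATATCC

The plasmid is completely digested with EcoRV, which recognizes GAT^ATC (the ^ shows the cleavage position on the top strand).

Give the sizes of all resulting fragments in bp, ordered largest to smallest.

EcoRV sites (GATATC) start at positions 82, 218, 241, 252.
EcoRV cuts after base 3 of each site, so after positions 84, 220, 243, 254.
Circular molecule, 4 cuts → 4 fragments:
  85–220 → 136 bp
  221–243 → 23 bp
  244–254 → 11 bp
  255–258 then 1–84 → 4 + 84 = 88 bp
Sorted largest to smallest: 136, 88, 23, 11 bp.

136, 88, 23, 11 bp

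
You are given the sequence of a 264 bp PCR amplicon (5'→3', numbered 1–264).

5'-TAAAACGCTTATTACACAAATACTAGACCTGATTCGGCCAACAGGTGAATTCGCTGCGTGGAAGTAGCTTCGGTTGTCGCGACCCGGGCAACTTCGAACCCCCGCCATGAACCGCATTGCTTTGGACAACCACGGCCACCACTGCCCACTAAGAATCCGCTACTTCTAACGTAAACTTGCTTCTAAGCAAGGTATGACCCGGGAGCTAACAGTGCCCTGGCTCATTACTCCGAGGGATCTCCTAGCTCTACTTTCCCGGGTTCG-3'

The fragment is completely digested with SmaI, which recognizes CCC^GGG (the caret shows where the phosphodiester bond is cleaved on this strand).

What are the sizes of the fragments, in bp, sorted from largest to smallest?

SmaI sites (CCCGGG) start at positions 83, 198, 255.
SmaI cuts after base 3 of each site, so after positions 85, 200, 257.
Linear molecule, 3 cuts → 4 fragments:
  1–85 → 85 bp
  86–200 → 115 bp
  201–257 → 57 bp
  258–264 → 7 bp
Sorted largest to smallest: 115, 85, 57, 7 bp.

115, 85, 57, 7 bp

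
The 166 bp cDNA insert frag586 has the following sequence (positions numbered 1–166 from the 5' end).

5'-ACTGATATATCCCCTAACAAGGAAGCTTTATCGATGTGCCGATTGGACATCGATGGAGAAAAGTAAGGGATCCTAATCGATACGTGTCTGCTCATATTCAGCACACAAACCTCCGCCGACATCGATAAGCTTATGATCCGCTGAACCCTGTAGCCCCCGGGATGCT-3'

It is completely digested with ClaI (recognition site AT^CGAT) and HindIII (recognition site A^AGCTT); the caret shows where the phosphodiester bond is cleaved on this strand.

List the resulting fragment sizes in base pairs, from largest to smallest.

ClaI sites (ATCGAT) start at positions 30, 49, 76, 121.
ClaI cuts after base 2 of each site, so after positions 31, 50, 77, 122.
HindIII sites (AAGCTT) start at positions 23, 127.
HindIII cuts after the first base of each site, so after positions 23, 127.
Combined cut positions: 23, 31, 50, 77, 122, 127.
Linear molecule, 6 cuts → 7 fragments:
  1–23 → 23 bp
  24–31 → 8 bp
  32–50 → 19 bp
  51–77 → 27 bp
  78–122 → 45 bp
  123–127 → 5 bp
  128–166 → 39 bp
Sorted largest to smallest: 45, 39, 27, 23, 19, 8, 5 bp.

45, 39, 27, 23, 19, 8, 5 bp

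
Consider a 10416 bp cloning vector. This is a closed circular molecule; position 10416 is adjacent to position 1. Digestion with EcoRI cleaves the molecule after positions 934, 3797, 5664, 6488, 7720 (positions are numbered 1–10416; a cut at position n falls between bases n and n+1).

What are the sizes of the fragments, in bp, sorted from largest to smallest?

Circular molecule, 5 cuts → 5 fragments:
  3797 − 934 = 2863 bp
  5664 − 3797 = 1867 bp
  6488 − 5664 = 824 bp
  7720 − 6488 = 1232 bp
  wrap: 10416 − 7720 + 934 = 3630 bp
Sorted largest to smallest: 3630, 2863, 1867, 1232, 824 bp.

3630, 2863, 1867, 1232, 824 bp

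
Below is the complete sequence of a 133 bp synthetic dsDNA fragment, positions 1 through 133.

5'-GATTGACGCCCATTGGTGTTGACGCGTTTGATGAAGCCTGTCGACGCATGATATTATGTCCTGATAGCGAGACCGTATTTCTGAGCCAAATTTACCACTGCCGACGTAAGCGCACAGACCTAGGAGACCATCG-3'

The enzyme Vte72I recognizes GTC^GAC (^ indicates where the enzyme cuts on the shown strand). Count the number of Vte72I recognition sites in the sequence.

1

GTCGAC occurs starting at position 40.
Vte72I cuts at 1 site.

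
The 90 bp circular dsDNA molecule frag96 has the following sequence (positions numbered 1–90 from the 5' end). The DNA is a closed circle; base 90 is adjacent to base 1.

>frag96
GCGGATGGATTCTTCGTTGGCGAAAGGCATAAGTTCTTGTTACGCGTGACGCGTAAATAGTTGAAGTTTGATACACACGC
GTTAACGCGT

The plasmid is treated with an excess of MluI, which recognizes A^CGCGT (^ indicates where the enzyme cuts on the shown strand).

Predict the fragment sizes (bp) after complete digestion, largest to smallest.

MluI sites (ACGCGT) start at positions 42, 49, 77, 85.
MluI cuts after the first base of each site, so after positions 42, 49, 77, 85.
Circular molecule, 4 cuts → 4 fragments:
  43–49 → 7 bp
  50–77 → 28 bp
  78–85 → 8 bp
  86–90 then 1–42 → 5 + 42 = 47 bp
Sorted largest to smallest: 47, 28, 8, 7 bp.

47, 28, 8, 7 bp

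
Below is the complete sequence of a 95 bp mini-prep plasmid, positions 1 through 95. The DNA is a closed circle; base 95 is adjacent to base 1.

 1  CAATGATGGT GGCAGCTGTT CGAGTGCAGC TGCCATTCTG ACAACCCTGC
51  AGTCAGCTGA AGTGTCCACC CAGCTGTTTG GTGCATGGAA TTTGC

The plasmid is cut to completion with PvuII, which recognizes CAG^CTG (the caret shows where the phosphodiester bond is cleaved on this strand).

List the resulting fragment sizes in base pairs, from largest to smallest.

PvuII sites (CAGCTG) start at positions 13, 27, 54, 71.
PvuII cuts after base 3 of each site, so after positions 15, 29, 56, 73.
Circular molecule, 4 cuts → 4 fragments:
  16–29 → 14 bp
  30–56 → 27 bp
  57–73 → 17 bp
  74–95 then 1–15 → 22 + 15 = 37 bp
Sorted largest to smallest: 37, 27, 17, 14 bp.

37, 27, 17, 14 bp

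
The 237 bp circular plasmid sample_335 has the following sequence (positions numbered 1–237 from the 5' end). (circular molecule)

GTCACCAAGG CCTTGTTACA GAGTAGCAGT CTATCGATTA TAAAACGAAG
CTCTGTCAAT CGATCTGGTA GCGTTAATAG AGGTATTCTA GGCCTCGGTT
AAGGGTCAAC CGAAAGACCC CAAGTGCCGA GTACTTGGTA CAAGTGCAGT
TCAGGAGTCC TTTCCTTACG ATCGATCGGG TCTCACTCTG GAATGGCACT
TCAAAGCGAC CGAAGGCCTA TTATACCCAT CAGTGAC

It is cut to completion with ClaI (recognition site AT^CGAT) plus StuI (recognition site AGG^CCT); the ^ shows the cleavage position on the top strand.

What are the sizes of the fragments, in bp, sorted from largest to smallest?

80, 44, 32, 31, 26, 24 bp

ClaI sites (ATCGAT) start at positions 33, 59, 171.
ClaI cuts after base 2 of each site, so after positions 34, 60, 172.
StuI sites (AGGCCT) start at positions 8, 90, 214.
StuI cuts after base 3 of each site, so after positions 10, 92, 216.
Combined cut positions: 10, 34, 60, 92, 172, 216.
Circular molecule, 6 cuts → 6 fragments:
  11–34 → 24 bp
  35–60 → 26 bp
  61–92 → 32 bp
  93–172 → 80 bp
  173–216 → 44 bp
  217–237 then 1–10 → 21 + 10 = 31 bp
Sorted largest to smallest: 80, 44, 32, 31, 26, 24 bp.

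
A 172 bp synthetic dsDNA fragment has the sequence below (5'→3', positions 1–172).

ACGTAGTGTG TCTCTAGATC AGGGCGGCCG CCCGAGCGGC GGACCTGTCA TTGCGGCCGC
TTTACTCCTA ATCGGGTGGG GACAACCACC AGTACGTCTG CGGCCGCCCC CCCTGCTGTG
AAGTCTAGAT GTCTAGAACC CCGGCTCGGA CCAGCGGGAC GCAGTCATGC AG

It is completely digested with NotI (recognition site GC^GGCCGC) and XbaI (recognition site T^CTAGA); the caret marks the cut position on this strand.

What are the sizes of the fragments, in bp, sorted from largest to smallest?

NotI sites (GCGGCCGC) start at positions 24, 53, 100.
NotI cuts after base 2 of each site, so after positions 25, 54, 101.
XbaI sites (TCTAGA) start at positions 13, 124, 132.
XbaI cuts after the first base of each site, so after positions 13, 124, 132.
Combined cut positions: 13, 25, 54, 101, 124, 132.
Linear molecule, 6 cuts → 7 fragments:
  1–13 → 13 bp
  14–25 → 12 bp
  26–54 → 29 bp
  55–101 → 47 bp
  102–124 → 23 bp
  125–132 → 8 bp
  133–172 → 40 bp
Sorted largest to smallest: 47, 40, 29, 23, 13, 12, 8 bp.

47, 40, 29, 23, 13, 12, 8 bp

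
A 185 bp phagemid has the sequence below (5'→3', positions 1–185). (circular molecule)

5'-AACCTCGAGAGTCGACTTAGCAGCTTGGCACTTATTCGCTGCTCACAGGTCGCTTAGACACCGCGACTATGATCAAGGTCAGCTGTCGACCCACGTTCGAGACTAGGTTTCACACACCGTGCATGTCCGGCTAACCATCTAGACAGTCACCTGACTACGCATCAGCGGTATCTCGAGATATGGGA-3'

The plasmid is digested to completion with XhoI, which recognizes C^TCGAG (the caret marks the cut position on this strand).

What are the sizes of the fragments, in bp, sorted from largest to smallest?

XhoI sites (CTCGAG) start at positions 4, 172.
XhoI cuts after the first base of each site, so after positions 4, 172.
Circular molecule, 2 cuts → 2 fragments:
  5–172 → 168 bp
  173–185 then 1–4 → 13 + 4 = 17 bp
Sorted largest to smallest: 168, 17 bp.

168, 17 bp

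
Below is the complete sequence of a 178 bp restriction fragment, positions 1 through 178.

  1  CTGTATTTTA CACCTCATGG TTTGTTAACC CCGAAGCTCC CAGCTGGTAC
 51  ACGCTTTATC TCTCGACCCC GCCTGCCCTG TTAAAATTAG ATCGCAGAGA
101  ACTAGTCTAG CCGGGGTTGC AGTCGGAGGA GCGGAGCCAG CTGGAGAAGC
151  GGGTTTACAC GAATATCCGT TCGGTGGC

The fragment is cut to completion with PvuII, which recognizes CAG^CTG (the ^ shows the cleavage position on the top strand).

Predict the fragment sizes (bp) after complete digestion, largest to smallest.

PvuII sites (CAGCTG) start at positions 41, 138.
PvuII cuts after base 3 of each site, so after positions 43, 140.
Linear molecule, 2 cuts → 3 fragments:
  1–43 → 43 bp
  44–140 → 97 bp
  141–178 → 38 bp
Sorted largest to smallest: 97, 43, 38 bp.

97, 43, 38 bp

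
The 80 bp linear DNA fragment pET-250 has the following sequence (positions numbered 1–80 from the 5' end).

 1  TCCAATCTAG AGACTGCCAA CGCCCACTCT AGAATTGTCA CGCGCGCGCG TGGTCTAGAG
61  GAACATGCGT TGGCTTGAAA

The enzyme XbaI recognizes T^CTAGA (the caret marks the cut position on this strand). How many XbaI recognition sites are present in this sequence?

3

TCTAGA occurs starting at positions 6, 28, 54.
XbaI cuts at 3 sites.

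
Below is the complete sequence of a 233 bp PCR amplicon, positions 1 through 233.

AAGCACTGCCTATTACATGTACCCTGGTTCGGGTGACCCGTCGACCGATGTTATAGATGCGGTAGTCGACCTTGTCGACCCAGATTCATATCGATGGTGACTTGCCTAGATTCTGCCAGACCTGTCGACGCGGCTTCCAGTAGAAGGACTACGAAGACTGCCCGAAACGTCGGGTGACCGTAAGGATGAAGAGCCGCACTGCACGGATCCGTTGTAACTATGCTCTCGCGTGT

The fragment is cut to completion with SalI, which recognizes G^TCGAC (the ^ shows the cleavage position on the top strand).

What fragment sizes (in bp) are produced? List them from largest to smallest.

SalI sites (GTCGAC) start at positions 40, 65, 74, 124.
SalI cuts after the first base of each site, so after positions 40, 65, 74, 124.
Linear molecule, 4 cuts → 5 fragments:
  1–40 → 40 bp
  41–65 → 25 bp
  66–74 → 9 bp
  75–124 → 50 bp
  125–233 → 109 bp
Sorted largest to smallest: 109, 50, 40, 25, 9 bp.

109, 50, 40, 25, 9 bp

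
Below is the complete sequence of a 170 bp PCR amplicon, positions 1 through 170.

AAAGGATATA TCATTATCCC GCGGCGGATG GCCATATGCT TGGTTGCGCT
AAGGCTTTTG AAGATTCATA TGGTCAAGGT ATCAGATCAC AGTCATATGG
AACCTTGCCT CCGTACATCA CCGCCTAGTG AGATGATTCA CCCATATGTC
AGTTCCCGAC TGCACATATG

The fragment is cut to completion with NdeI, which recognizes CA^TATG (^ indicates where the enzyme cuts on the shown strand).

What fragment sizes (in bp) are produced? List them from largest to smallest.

NdeI sites (CATATG) start at positions 33, 67, 94, 143, 165.
NdeI cuts after base 2 of each site, so after positions 34, 68, 95, 144, 166.
Linear molecule, 5 cuts → 6 fragments:
  1–34 → 34 bp
  35–68 → 34 bp
  69–95 → 27 bp
  96–144 → 49 bp
  145–166 → 22 bp
  167–170 → 4 bp
Sorted largest to smallest: 49, 34, 34, 27, 22, 4 bp.

49, 34, 34, 27, 22, 4 bp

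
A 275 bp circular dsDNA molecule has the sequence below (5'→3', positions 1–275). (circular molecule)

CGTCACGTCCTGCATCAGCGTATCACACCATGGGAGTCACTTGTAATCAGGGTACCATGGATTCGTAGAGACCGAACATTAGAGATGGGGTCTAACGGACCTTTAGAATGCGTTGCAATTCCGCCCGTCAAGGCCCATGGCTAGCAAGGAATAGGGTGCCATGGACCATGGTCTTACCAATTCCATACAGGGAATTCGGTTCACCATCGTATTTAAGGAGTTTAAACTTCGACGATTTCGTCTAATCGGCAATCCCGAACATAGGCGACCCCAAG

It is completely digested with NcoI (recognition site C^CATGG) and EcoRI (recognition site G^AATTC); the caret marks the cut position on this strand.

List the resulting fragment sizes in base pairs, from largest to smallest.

111, 80, 27, 26, 24, 7 bp

NcoI sites (CCATGG) start at positions 28, 55, 135, 159, 166.
NcoI cuts after the first base of each site, so after positions 28, 55, 135, 159, 166.
The EcoRI site (GAATTC) starts at position 192.
EcoRI cuts after the first base of each site, so after position 192.
Combined cut positions: 28, 55, 135, 159, 166, 192.
Circular molecule, 6 cuts → 6 fragments:
  29–55 → 27 bp
  56–135 → 80 bp
  136–159 → 24 bp
  160–166 → 7 bp
  167–192 → 26 bp
  193–275 then 1–28 → 83 + 28 = 111 bp
Sorted largest to smallest: 111, 80, 27, 26, 24, 7 bp.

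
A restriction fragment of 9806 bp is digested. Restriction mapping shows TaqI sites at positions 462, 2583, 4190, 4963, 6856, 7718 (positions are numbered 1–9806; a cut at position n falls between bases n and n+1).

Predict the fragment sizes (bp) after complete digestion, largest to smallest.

2121, 2088, 1893, 1607, 862, 773, 462 bp

Linear molecule, 6 cuts → 7 fragments:
  462 − 0 = 462 bp
  2583 − 462 = 2121 bp
  4190 − 2583 = 1607 bp
  4963 − 4190 = 773 bp
  6856 − 4963 = 1893 bp
  7718 − 6856 = 862 bp
  9806 − 7718 = 2088 bp
Sorted largest to smallest: 2121, 2088, 1893, 1607, 862, 773, 462 bp.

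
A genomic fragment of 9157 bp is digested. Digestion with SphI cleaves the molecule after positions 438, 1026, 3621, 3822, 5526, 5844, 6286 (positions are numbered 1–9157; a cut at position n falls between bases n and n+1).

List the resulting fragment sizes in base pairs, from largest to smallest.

2871, 2595, 1704, 588, 442, 438, 318, 201 bp

Linear molecule, 7 cuts → 8 fragments:
  438 − 0 = 438 bp
  1026 − 438 = 588 bp
  3621 − 1026 = 2595 bp
  3822 − 3621 = 201 bp
  5526 − 3822 = 1704 bp
  5844 − 5526 = 318 bp
  6286 − 5844 = 442 bp
  9157 − 6286 = 2871 bp
Sorted largest to smallest: 2871, 2595, 1704, 588, 442, 438, 318, 201 bp.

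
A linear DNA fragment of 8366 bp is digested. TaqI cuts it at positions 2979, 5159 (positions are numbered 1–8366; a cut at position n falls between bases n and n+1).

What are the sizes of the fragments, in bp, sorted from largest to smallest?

Linear molecule, 2 cuts → 3 fragments:
  2979 − 0 = 2979 bp
  5159 − 2979 = 2180 bp
  8366 − 5159 = 3207 bp
Sorted largest to smallest: 3207, 2979, 2180 bp.

3207, 2979, 2180 bp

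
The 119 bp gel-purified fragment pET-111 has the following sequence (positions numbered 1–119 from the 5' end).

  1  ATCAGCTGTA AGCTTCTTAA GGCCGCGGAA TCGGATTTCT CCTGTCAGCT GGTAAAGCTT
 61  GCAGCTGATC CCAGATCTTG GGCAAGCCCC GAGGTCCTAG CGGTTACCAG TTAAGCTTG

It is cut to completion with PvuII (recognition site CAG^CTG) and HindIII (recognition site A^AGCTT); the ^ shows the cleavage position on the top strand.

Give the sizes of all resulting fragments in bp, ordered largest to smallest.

49, 38, 9, 7, 6, 5, 5 bp

PvuII sites (CAGCTG) start at positions 3, 46, 62.
PvuII cuts after base 3 of each site, so after positions 5, 48, 64.
HindIII sites (AAGCTT) start at positions 10, 55, 113.
HindIII cuts after the first base of each site, so after positions 10, 55, 113.
Combined cut positions: 5, 10, 48, 55, 64, 113.
Linear molecule, 6 cuts → 7 fragments:
  1–5 → 5 bp
  6–10 → 5 bp
  11–48 → 38 bp
  49–55 → 7 bp
  56–64 → 9 bp
  65–113 → 49 bp
  114–119 → 6 bp
Sorted largest to smallest: 49, 38, 9, 7, 6, 5, 5 bp.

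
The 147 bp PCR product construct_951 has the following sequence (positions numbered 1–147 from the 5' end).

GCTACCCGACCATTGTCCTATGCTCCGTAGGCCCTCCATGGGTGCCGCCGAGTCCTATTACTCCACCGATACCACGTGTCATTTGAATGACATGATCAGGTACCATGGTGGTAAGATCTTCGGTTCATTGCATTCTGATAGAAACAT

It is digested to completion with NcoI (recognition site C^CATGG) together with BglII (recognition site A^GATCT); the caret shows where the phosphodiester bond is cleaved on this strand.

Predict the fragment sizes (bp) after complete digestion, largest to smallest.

NcoI sites (CCATGG) start at positions 36, 103.
NcoI cuts after the first base of each site, so after positions 36, 103.
The BglII site (AGATCT) starts at position 114.
BglII cuts after the first base of each site, so after position 114.
Combined cut positions: 36, 103, 114.
Linear molecule, 3 cuts → 4 fragments:
  1–36 → 36 bp
  37–103 → 67 bp
  104–114 → 11 bp
  115–147 → 33 bp
Sorted largest to smallest: 67, 36, 33, 11 bp.

67, 36, 33, 11 bp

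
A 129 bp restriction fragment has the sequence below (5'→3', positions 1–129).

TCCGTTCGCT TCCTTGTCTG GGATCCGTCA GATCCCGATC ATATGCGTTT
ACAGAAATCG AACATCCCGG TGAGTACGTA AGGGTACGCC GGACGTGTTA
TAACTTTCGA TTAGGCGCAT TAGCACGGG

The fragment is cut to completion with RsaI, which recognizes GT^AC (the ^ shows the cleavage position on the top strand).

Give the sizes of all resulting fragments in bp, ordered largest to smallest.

75, 44, 10 bp

RsaI sites (GTAC) start at positions 74, 84.
RsaI cuts after base 2 of each site, so after positions 75, 85.
Linear molecule, 2 cuts → 3 fragments:
  1–75 → 75 bp
  76–85 → 10 bp
  86–129 → 44 bp
Sorted largest to smallest: 75, 44, 10 bp.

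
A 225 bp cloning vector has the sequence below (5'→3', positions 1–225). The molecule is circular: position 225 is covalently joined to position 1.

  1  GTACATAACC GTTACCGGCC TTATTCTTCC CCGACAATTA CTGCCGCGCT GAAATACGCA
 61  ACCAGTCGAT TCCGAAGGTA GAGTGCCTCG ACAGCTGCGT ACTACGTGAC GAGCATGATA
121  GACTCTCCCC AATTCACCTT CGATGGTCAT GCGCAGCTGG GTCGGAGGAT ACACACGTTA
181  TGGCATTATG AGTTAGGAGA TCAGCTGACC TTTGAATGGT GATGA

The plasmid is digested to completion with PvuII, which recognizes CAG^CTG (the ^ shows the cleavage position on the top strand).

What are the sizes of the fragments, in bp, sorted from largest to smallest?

115, 62, 48 bp

PvuII sites (CAGCTG) start at positions 92, 154, 202.
PvuII cuts after base 3 of each site, so after positions 94, 156, 204.
Circular molecule, 3 cuts → 3 fragments:
  95–156 → 62 bp
  157–204 → 48 bp
  205–225 then 1–94 → 21 + 94 = 115 bp
Sorted largest to smallest: 115, 62, 48 bp.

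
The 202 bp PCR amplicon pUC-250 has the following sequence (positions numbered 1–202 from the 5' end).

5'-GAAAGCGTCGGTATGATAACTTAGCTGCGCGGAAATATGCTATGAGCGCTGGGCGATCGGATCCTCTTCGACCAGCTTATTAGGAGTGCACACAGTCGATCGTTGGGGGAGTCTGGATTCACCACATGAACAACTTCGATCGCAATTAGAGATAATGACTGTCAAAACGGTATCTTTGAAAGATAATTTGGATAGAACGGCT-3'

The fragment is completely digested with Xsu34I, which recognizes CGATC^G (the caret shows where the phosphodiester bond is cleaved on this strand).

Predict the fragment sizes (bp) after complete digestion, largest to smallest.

Xsu34I sites (CGATCG) start at positions 54, 97, 137.
Xsu34I cuts after base 5 of each site (before the last base), so after positions 58, 101, 141.
Linear molecule, 3 cuts → 4 fragments:
  1–58 → 58 bp
  59–101 → 43 bp
  102–141 → 40 bp
  142–202 → 61 bp
Sorted largest to smallest: 61, 58, 43, 40 bp.

61, 58, 43, 40 bp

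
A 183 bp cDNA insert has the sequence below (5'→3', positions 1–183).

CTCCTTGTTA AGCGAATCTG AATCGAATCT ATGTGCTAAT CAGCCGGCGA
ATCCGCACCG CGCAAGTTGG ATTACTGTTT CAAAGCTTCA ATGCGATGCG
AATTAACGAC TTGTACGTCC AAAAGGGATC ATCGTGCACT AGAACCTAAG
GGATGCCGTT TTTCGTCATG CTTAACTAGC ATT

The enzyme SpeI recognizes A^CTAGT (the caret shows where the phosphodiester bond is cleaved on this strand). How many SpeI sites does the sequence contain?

No occurrence of ACTAGT is present in the sequence.
SpeI does not cut: 0 sites.

0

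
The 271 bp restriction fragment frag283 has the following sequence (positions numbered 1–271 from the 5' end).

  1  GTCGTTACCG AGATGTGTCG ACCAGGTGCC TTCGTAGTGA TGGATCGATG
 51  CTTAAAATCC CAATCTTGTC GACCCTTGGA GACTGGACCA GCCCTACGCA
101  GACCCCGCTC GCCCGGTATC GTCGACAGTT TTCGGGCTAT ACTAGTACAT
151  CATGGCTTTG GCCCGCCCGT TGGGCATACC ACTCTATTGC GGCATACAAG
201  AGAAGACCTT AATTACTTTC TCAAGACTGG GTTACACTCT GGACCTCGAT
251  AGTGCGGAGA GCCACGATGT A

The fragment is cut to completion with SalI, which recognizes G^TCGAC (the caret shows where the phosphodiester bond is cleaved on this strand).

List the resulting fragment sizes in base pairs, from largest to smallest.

150, 53, 51, 17 bp

SalI sites (GTCGAC) start at positions 17, 68, 121.
SalI cuts after the first base of each site, so after positions 17, 68, 121.
Linear molecule, 3 cuts → 4 fragments:
  1–17 → 17 bp
  18–68 → 51 bp
  69–121 → 53 bp
  122–271 → 150 bp
Sorted largest to smallest: 150, 53, 51, 17 bp.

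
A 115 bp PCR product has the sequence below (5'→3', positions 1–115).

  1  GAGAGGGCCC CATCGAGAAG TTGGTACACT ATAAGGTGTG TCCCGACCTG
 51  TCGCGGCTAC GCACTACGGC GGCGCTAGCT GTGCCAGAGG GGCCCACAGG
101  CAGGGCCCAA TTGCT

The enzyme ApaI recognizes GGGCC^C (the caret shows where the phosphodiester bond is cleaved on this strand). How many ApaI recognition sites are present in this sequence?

GGGCCC occurs starting at positions 5, 90, 103.
ApaI cuts at 3 sites.

3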